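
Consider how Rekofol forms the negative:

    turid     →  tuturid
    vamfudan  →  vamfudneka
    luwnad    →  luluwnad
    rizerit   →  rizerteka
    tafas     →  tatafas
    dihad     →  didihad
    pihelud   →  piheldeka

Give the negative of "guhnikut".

dihad and pihelud both end in -d yet inflect differently (didihad, piheldeka), so the final letter is not what conditions the rule; the number of vowels is.
"guhnikut" has 3 vowels. The stems with 3 vowels (rizerit → rizerteka, vamfudan → vamfudneka, pihelud → piheldeka) delete the last vowel and add -eka.
The other pattern: stems with 2 vowels repeat the first consonant+vowel as a prefix.
So guhnikut → guhnikteka.

guhnikteka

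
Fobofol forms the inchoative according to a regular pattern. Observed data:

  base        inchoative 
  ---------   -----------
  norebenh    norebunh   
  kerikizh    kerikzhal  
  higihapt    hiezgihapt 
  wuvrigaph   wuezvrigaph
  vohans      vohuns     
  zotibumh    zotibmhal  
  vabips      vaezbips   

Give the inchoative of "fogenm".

norebenh and wuvrigaph both end in -h yet inflect differently (norebunh, wuezvrigaph), so the final letter is not what conditions the rule; the second-to-last letter is.
"fogenm" has second-to-last letter 'n'. The stems whose second-to-last letter is 'n' (vohans → vohuns, norebenh → norebunh) change the last vowel to 'u'.
The other patterns: stems whose second-to-last letter is 'p' insert -ez- after the first vowel; stems whose second-to-last letter is 'm' or 'z' delete the last vowel and add -al.
So fogenm → fogunm.

fogunm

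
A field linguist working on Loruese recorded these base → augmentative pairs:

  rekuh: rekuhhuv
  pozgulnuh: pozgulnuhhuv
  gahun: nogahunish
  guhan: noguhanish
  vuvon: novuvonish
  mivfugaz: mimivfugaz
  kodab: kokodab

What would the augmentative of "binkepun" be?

rekuh and gahun both have last vowel 'u' yet inflect differently (rekuhhuv, nogahunish), so the last vowel is not what conditions the rule; the final letter is.
"binkepun" ends in -n. The stems ending in -n (gahun → nogahunish, guhan → noguhanish, vuvon → novuvonish) add no- … -ish around the stem.
The other patterns: stems ending in -h double the final consonant and add -uv; stems ending in -b or -z repeat the first consonant+vowel as a prefix.
So binkepun → nobinkepunish.

nobinkepunish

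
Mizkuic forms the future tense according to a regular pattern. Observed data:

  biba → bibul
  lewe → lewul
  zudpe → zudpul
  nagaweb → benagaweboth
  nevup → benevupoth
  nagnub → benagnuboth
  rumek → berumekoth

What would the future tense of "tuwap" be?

"tuwap" ends in a consonant. The stems ending in a consonant (nagaweb → benagaweboth, nevup → benevupoth, nagnub → benagnuboth) add be- … -oth around the stem.
So tuwap → betuwapoth.

betuwapoth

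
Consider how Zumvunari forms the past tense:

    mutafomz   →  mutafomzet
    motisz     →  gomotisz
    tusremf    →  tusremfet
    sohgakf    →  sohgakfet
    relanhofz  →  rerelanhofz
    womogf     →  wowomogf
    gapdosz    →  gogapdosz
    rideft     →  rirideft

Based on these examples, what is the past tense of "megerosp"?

mutafomz and gapdosz both end in -z yet inflect differently (mutafomzet, gogapdosz), so the final letter is not what conditions the rule; the second-to-last letter is.
"megerosp" has second-to-last letter 's'. The stems whose second-to-last letter is 's' (gapdosz → gogapdosz, motisz → gomotisz) add the prefix go-.
So megerosp → gomegerosp.

gomegerosp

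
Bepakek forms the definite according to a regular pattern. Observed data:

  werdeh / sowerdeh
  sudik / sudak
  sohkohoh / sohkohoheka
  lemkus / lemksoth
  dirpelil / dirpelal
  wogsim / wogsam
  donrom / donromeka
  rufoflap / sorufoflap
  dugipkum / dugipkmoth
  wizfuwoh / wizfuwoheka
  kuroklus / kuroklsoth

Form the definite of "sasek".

sosasek

donrom and dugipkum both end in -m yet inflect differently (donromeka, dugipkmoth), so the final letter is not what conditions the rule; the last vowel is.
"sasek" has last vowel 'e'. The one such stem in the data (werdeh → sowerdeh) adds the prefix so-, so the same rule applies.
So sasek → sosasek.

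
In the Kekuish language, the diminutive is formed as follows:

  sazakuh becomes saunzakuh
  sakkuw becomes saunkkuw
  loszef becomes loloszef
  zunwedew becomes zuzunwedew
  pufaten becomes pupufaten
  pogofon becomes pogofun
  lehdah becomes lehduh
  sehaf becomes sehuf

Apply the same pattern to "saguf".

sakkuw and zunwedew both end in -w yet inflect differently (saunkkuw, zuzunwedew), so the final letter is not what conditions the rule; the last vowel is.
"saguf" has last vowel 'u'. The stems whose last vowel is 'u' (sazakuh → saunzakuh, sakkuw → saunkkuw) insert -un- after the first vowel.
The other patterns: stems whose last vowel is 'e' repeat the first consonant+vowel as a prefix; stems whose last vowel is 'a' or 'o' change the last vowel to 'u'.
So saguf → saunguf.

saunguf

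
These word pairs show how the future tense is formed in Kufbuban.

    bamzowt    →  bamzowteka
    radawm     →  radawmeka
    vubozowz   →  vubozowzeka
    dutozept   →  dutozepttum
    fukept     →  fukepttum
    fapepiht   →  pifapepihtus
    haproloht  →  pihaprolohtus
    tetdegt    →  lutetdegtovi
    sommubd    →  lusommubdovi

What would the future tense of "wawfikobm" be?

bamzowt and dutozept both end in -t yet inflect differently (bamzowteka, dutozepttum), so the final letter is not what conditions the rule; the second-to-last letter is.
"wawfikobm" has second-to-last letter 'b'. The one such stem in the data (sommubd → lusommubdovi) adds lu- … -ovi around the stem, so the same rule applies.
So wawfikobm → luwawfikobmovi.

luwawfikobmovi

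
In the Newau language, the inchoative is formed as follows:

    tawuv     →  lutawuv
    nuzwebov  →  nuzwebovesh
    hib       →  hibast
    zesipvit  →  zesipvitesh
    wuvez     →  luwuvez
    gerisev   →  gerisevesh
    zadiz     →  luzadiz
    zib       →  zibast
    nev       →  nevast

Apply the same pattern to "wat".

nev and tawuv both end in -v yet inflect differently (nevast, lutawuv), so the final letter is not what conditions the rule; the number of vowels is.
"wat" has 1 vowel. The stems with 1 vowel (hib → hibast, nev → nevast, zib → zibast) add -ast.
So wat → watast.

watast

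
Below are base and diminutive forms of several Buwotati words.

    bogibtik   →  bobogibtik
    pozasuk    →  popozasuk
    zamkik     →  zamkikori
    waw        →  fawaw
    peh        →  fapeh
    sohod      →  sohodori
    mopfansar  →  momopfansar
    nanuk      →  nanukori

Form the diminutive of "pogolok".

nanuk and bogibtik both end in -k yet inflect differently (nanukori, bobogibtik), so the final letter is not what conditions the rule; the number of vowels is.
"pogolok" has 3 vowels. The stems with 3 vowels (bogibtik → bobogibtik, mopfansar → momopfansar, pozasuk → popozasuk) repeat the first consonant+vowel as a prefix.
So pogolok → popogolok.

popogolok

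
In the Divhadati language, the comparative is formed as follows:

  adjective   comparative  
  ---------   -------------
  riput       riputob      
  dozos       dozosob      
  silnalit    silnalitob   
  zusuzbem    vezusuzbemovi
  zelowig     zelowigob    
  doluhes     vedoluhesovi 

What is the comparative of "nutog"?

nutogob

doluhes and dozos both end in -s yet inflect differently (vedoluhesovi, dozosob), so the final letter is not what conditions the rule; the last vowel is.
"nutog" has last vowel 'o'. The one such stem in the data (dozos → dozosob) adds -ob, so the same rule applies.
The other pattern: stems whose last vowel is 'e' add ve- … -ovi around the stem.
So nutog → nutogob.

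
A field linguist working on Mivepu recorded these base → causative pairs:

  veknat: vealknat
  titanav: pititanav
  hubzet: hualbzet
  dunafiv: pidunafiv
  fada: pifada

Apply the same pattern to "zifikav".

pizifikav

veknat and fada both have last vowel 'a' yet inflect differently (vealknat, pifada), so the last vowel is not what conditions the rule; the final letter is.
"zifikav" ends in -v. The stems ending in -v (titanav → pititanav, dunafiv → pidunafiv) add the prefix pi-.
So zifikav → pizifikav.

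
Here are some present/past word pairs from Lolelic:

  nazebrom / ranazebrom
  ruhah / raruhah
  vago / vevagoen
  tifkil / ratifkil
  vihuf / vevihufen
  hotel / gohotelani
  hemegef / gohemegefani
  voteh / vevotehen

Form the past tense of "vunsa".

hemegef and vihuf both end in -f yet inflect differently (gohemegefani, vevihufen), so the final letter is not what conditions the rule; the first letter is.
"vunsa" begins with v-. The stems beginning with v- (vihuf → vevihufen, voteh → vevotehen, vago → vevagoen) add ve- … -en around the stem.
So vunsa → vevunsaen.

vevunsaen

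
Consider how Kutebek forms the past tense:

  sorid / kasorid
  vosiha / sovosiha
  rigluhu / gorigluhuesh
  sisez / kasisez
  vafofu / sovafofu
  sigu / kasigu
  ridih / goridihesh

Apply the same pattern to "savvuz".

"savvuz" begins with s-. The stems beginning with s- (sorid → kasorid, sigu → kasigu, sisez → kasisez) add the prefix ka-.
The other patterns: stems beginning with v- add the prefix so-; stems beginning with r- add go- … -esh around the stem.
So savvuz → kasavvuz.

kasavvuz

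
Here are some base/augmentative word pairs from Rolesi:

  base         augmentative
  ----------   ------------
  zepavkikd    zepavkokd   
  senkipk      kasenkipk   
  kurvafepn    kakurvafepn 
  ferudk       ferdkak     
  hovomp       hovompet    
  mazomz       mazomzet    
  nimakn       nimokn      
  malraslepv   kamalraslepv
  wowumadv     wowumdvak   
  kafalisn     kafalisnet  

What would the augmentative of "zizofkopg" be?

ferudk and senkipk both end in -k yet inflect differently (ferdkak, kasenkipk), so the final letter is not what conditions the rule; the second-to-last letter is.
"zizofkopg" has second-to-last letter 'p'. The stems whose second-to-last letter is 'p' (senkipk → kasenkipk, malraslepv → kamalraslepv, kurvafepn → kakurvafepn) add the prefix ka-.
So zizofkopg → kazizofkopg.

kazizofkopg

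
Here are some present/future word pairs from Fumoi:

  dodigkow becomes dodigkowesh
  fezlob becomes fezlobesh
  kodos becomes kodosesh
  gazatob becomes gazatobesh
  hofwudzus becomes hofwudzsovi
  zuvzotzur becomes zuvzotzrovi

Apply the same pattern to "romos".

romosesh

kodos and hofwudzus both end in -s yet inflect differently (kodosesh, hofwudzsovi), so the final letter is not what conditions the rule; the last vowel is.
"romos" has last vowel 'o'. The stems whose last vowel is 'o' (dodigkow → dodigkowesh, fezlob → fezlobesh, kodos → kodosesh) add -esh.
The other pattern: stems whose last vowel is 'u' delete the last vowel and add -ovi.
So romos → romosesh.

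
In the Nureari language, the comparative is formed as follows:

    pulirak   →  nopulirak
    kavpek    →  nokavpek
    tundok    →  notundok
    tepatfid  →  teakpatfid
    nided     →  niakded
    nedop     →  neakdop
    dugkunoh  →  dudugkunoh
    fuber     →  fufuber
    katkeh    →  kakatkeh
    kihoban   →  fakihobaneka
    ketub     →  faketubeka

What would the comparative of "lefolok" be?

nolefolok

kavpek and nided both have last vowel 'e' yet inflect differently (nokavpek, niakded), so the last vowel is not what conditions the rule; the final letter is.
"lefolok" ends in -k. The stems ending in -k (pulirak → nopulirak, kavpek → nokavpek, tundok → notundok) add the prefix no-.
The other patterns: stems ending in -d or -p insert -ak- after the first vowel; stems ending in -h or -r repeat the first consonant+vowel as a prefix; stems ending in -b or -n add fa- … -eka around the stem.
So lefolok → nolefolok.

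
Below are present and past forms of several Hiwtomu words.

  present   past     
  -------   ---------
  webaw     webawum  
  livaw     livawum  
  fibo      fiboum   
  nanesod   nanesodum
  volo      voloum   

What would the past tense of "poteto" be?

potetoum

Every pair shown (webaw → webawum, livaw → livawum, fibo → fiboum, …) follows the same rule: add -um.
So poteto → potetoum.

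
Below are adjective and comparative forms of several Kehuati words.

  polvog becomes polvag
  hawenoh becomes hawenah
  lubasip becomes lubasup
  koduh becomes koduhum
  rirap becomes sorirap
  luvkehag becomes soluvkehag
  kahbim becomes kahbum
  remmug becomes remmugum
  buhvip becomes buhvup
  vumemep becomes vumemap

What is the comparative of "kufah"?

sokufah

koduh and hawenoh both end in -h yet inflect differently (koduhum, hawenah), so the final letter is not what conditions the rule; the last vowel is.
"kufah" has last vowel 'a'. The stems whose last vowel is 'a' (luvkehag → soluvkehag, rirap → sorirap) add the prefix so-.
The other patterns: stems whose last vowel is 'i' change the last vowel to 'u'; stems whose last vowel is 'u' add -um; stems whose last vowel is 'e' or 'o' change the last vowel to 'a'.
So kufah → sokufah.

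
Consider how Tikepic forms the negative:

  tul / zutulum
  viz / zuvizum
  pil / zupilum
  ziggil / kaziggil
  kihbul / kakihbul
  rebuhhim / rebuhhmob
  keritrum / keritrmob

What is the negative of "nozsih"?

kanozsih

tul and ziggil both end in -l yet inflect differently (zutulum, kaziggil), so the final letter is not what conditions the rule; the number of vowels is.
"nozsih" has 2 vowels. The stems with 2 vowels (ziggil → kaziggil, kihbul → kakihbul) add the prefix ka-.
The other patterns: stems with 1 vowel add zu- … -um around the stem; stems with 3 vowels delete the last vowel and add -ob.
So nozsih → kanozsih.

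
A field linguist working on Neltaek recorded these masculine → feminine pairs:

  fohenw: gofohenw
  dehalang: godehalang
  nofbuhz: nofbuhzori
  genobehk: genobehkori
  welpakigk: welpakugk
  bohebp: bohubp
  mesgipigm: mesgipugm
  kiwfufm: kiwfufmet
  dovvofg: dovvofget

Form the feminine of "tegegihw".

tegegihwori

"tegegihw" has second-to-last letter 'h'. The stems whose second-to-last letter is 'h' (nofbuhz → nofbuhzori, genobehk → genobehkori) add -ori.
So tegegihw → tegegihwori.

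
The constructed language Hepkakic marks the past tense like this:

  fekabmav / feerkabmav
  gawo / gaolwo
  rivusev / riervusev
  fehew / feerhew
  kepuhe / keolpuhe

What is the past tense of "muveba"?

"muveba" ends in a vowel. The stems ending in a vowel (kepuhe → keolpuhe, gawo → gaolwo) insert -ol- after the first vowel.
The other pattern: stems ending in a consonant insert -er- after the first vowel.
So muveba → muolveba.

muolveba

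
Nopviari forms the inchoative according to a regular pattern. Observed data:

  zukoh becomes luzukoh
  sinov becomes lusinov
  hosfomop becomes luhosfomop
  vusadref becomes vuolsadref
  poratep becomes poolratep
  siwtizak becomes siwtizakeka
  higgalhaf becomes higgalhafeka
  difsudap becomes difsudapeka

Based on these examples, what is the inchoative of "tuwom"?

hosfomop and poratep both end in -p yet inflect differently (luhosfomop, poolratep), so the final letter is not what conditions the rule; the last vowel is.
"tuwom" has last vowel 'o'. The stems whose last vowel is 'o' (zukoh → luzukoh, sinov → lusinov, hosfomop → luhosfomop) add the prefix lu-.
The other patterns: stems whose last vowel is 'e' insert -ol- after the first vowel; stems whose last vowel is 'a' add -eka.
So tuwom → lutuwom.

lutuwom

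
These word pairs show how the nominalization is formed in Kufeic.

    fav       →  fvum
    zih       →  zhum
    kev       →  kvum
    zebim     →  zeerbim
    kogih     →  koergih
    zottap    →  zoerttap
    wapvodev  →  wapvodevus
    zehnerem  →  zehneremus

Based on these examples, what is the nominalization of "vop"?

vpum

zih and kogih both end in -h yet inflect differently (zhum, koergih), so the final letter is not what conditions the rule; the number of vowels is.
"vop" has 1 vowel. The stems with 1 vowel (fav → fvum, zih → zhum, kev → kvum) delete the last vowel and add -um.
The other patterns: stems with 2 vowels insert -er- after the first vowel; stems with 3 vowels add -us.
So vop → vpum.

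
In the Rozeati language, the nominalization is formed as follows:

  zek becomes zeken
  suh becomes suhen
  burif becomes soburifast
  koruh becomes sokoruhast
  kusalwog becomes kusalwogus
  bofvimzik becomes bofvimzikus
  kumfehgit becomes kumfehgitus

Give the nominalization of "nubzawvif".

"nubzawvif" has 3 vowels. The stems with 3 vowels (kusalwog → kusalwogus, bofvimzik → bofvimzikus, kumfehgit → kumfehgitus) add -us.
The other patterns: stems with 1 vowel add -en; stems with 2 vowels add so- … -ast around the stem.
So nubzawvif → nubzawvifus.

nubzawvifus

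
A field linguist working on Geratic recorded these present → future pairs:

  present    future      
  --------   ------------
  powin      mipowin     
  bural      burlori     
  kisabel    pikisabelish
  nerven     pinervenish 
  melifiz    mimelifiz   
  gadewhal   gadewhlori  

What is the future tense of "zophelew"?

pizophelewish

"zophelew" has last vowel 'e'. The stems whose last vowel is 'e' (nerven → pinervenish, kisabel → pikisabelish) add pi- … -ish around the stem.
The other patterns: stems whose last vowel is 'i' add the prefix mi-; stems whose last vowel is 'a' delete the last vowel and add -ori.
So zophelew → pizophelewish.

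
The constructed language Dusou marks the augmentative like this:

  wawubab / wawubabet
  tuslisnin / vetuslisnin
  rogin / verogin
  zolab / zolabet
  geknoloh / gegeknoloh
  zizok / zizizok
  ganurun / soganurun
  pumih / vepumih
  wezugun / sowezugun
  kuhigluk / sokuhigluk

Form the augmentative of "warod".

wawarod

geknoloh and pumih both end in -h yet inflect differently (gegeknoloh, vepumih), so the final letter is not what conditions the rule; the last vowel is.
"warod" has last vowel 'o'. The stems whose last vowel is 'o' (zizok → zizizok, geknoloh → gegeknoloh) repeat the first consonant+vowel as a prefix.
The other patterns: stems whose last vowel is 'i' add the prefix ve-; stems whose last vowel is 'u' add the prefix so-; stems whose last vowel is 'a' add -et.
So warod → wawarod.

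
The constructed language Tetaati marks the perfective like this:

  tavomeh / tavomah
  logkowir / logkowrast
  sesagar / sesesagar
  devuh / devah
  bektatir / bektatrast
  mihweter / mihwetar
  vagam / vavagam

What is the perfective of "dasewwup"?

sesagar and bektatir both end in -r yet inflect differently (sesesagar, bektatrast), so the final letter is not what conditions the rule; the last vowel is.
"dasewwup" has last vowel 'u'. The one such stem in the data (devuh → devah) changes the last vowel to 'a' (as do tavomeh, mihweter), so the same rule applies.
So dasewwup → dasewwap.

dasewwap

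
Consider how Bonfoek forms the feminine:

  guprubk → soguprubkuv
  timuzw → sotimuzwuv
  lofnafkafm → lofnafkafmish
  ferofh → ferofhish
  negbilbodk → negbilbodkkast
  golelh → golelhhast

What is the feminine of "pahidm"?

guprubk and negbilbodk both end in -k yet inflect differently (soguprubkuv, negbilbodkkast), so the final letter is not what conditions the rule; the second-to-last letter is.
"pahidm" has second-to-last letter 'd'. The one such stem in the data (negbilbodk → negbilbodkkast) doubles the final consonant and adds -ast (as does golelh), so the same rule applies.
The other patterns: stems whose second-to-last letter is 'b' or 'z' add so- … -uv around the stem; stems whose second-to-last letter is 'f' add -ish.
So pahidm → pahidmmast.

pahidmmast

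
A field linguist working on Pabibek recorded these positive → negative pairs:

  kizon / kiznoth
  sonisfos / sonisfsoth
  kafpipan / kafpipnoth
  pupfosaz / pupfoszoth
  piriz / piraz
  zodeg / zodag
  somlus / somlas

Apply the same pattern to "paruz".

pupfosaz and piriz both end in -z yet inflect differently (pupfoszoth, piraz), so the final letter is not what conditions the rule; the last vowel is.
"paruz" has last vowel 'u'. The one such stem in the data (somlus → somlas) changes the last vowel to 'a' (as do piriz, zodeg), so the same rule applies.
So paruz → paraz.

paraz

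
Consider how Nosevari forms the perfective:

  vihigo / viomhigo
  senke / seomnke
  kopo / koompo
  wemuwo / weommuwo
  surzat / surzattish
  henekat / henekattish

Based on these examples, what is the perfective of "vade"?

vaomde

senke and surzat both begin with s- yet inflect differently (seomnke, surzattish), so the first letter is not what conditions the rule; whether the stem ends in a vowel or a consonant is.
"vade" ends in a vowel. The stems ending in a vowel (vihigo → viomhigo, senke → seomnke, kopo → koompo) insert -om- after the first vowel.
The other pattern: stems ending in a consonant double the final consonant and add -ish.
So vade → vaomde.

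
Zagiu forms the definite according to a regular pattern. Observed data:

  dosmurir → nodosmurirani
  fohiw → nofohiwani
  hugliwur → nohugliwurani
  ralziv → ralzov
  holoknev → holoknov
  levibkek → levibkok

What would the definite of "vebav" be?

"vebav" ends in -v. The stems ending in -v (ralziv → ralzov, holoknev → holoknov) change the last vowel to 'o'.
So vebav → vebov.

vebov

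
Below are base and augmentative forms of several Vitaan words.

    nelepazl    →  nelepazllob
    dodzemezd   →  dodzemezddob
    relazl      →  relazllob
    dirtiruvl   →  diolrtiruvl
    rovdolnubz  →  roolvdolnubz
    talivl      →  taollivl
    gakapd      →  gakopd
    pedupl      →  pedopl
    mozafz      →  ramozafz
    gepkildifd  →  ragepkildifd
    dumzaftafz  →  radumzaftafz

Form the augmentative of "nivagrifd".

"nivagrifd" has second-to-last letter 'f'. The stems whose second-to-last letter is 'f' (mozafz → ramozafz, gepkildifd → ragepkildifd, dumzaftafz → radumzaftafz) add the prefix ra-.
So nivagrifd → ranivagrifd.

ranivagrifd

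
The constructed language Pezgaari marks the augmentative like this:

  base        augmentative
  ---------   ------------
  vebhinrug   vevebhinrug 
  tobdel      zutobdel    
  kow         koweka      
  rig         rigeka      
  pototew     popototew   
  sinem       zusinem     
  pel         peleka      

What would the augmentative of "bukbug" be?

zubukbug

"bukbug" has 2 vowels. The stems with 2 vowels (sinem → zusinem, tobdel → zutobdel) add the prefix zu-.
The other patterns: stems with 1 vowel add -eka; stems with 3 vowels repeat the first consonant+vowel as a prefix.
So bukbug → zubukbug.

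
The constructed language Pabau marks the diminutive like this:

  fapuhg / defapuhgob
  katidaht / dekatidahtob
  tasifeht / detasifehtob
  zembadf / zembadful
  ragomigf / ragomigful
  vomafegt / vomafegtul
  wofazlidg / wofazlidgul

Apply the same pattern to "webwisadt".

webwisadtul

katidaht and vomafegt both end in -t yet inflect differently (dekatidahtob, vomafegtul), so the final letter is not what conditions the rule; the second-to-last letter is.
"webwisadt" has second-to-last letter 'd'. The stems whose second-to-last letter is 'd' (zembadf → zembadful, wofazlidg → wofazlidgul) add -ul.
The other pattern: stems whose second-to-last letter is 'h' add de- … -ob around the stem.
So webwisadt → webwisadtul.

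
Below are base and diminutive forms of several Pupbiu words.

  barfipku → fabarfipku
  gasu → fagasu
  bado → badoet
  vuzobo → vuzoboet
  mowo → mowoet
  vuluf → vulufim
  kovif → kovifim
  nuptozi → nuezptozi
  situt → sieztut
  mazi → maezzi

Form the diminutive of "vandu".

favandu

"vandu" ends in -u. The stems ending in -u (barfipku → fabarfipku, gasu → fagasu) add the prefix fa-.
The other patterns: stems ending in -o add -et; stems ending in -f add -im; stems ending in -i or -t insert -ez- after the first vowel.
So vandu → favandu.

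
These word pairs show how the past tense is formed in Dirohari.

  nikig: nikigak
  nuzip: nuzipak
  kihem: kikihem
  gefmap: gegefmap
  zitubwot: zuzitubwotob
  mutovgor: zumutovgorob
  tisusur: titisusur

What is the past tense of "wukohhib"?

mutovgor and tisusur both end in -r yet inflect differently (zumutovgorob, titisusur), so the final letter is not what conditions the rule; the last vowel is.
"wukohhib" has last vowel 'i'. The stems whose last vowel is 'i' (nikig → nikigak, nuzip → nuzipak) add -ak.
So wukohhib → wukohhibak.

wukohhibak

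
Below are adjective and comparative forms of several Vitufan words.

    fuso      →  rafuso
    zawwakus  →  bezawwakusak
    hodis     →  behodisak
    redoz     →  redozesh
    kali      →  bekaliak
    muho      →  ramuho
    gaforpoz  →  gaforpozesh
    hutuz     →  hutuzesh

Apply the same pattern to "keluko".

fuso and gaforpoz both have last vowel 'o' yet inflect differently (rafuso, gaforpozesh), so the last vowel is not what conditions the rule; the final letter is.
"keluko" ends in -o. The stems ending in -o (fuso → rafuso, muho → ramuho) add the prefix ra-.
The other patterns: stems ending in -z add -esh; stems ending in -i or -s add be- … -ak around the stem.
So keluko → rakeluko.

rakeluko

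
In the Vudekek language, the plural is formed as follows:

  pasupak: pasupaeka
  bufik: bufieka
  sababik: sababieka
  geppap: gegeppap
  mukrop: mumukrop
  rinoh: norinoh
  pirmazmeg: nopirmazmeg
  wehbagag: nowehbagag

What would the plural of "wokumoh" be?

nowokumoh

"wokumoh" ends in -h. The one such stem in the data (rinoh → norinoh) adds the prefix no-, so the same rule applies.
So wokumoh → nowokumoh.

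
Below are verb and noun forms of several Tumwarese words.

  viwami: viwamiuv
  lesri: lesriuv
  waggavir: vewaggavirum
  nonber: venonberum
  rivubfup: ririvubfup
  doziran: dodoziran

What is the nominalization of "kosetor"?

viwami and waggavir both have last vowel 'i' yet inflect differently (viwamiuv, vewaggavirum), so the last vowel is not what conditions the rule; the final letter is.
"kosetor" ends in -r. The stems ending in -r (waggavir → vewaggavirum, nonber → venonberum) add ve- … -um around the stem.
So kosetor → vekosetorum.

vekosetorum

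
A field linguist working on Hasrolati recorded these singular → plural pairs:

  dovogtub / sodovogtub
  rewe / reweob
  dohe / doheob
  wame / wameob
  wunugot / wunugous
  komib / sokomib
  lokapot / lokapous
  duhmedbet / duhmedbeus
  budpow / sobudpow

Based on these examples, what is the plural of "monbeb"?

somonbeb

duhmedbet and rewe both have last vowel 'e' yet inflect differently (duhmedbeus, reweob), so the last vowel is not what conditions the rule; the final letter is.
"monbeb" ends in -b. The stems ending in -b (komib → sokomib, dovogtub → sodovogtub) add the prefix so-.
So monbeb → somonbeb.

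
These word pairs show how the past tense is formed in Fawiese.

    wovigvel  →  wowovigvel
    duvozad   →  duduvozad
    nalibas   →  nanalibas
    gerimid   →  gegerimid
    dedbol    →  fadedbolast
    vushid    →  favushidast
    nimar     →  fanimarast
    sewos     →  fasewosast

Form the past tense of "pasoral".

wovigvel and dedbol both end in -l yet inflect differently (wowovigvel, fadedbolast), so the final letter is not what conditions the rule; the number of vowels is.
"pasoral" has 3 vowels. The stems with 3 vowels (wovigvel → wowovigvel, duvozad → duduvozad, nalibas → nanalibas) repeat the first consonant+vowel as a prefix.
So pasoral → papasoral.

papasoral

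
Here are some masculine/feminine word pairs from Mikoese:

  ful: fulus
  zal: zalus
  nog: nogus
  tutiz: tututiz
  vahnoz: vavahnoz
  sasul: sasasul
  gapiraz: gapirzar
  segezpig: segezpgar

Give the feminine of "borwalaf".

borwalfar

ful and sasul both end in -l yet inflect differently (fulus, sasasul), so the final letter is not what conditions the rule; the number of vowels is.
"borwalaf" has 3 vowels. The stems with 3 vowels (gapiraz → gapirzar, segezpig → segezpgar) delete the last vowel and add -ar.
So borwalaf → borwalfar.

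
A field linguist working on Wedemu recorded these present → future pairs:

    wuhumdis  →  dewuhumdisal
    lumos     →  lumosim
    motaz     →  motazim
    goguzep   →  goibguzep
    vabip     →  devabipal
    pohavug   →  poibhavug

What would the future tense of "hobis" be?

dehobisal

goguzep and vabip both end in -p yet inflect differently (goibguzep, devabipal), so the final letter is not what conditions the rule; the last vowel is.
"hobis" has last vowel 'i'. The stems whose last vowel is 'i' (vabip → devabipal, wuhumdis → dewuhumdisal) add de- … -al around the stem.
The other patterns: stems whose last vowel is 'e' or 'u' insert -ib- after the first vowel; stems whose last vowel is 'a' or 'o' add -im.
So hobis → dehobisal.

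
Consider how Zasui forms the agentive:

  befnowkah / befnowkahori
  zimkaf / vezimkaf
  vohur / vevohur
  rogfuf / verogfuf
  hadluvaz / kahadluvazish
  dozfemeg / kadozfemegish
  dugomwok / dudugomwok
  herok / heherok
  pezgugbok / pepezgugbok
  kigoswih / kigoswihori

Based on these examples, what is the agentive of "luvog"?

kaluvogish

"luvog" ends in -g. The one such stem in the data (dozfemeg → kadozfemegish) adds ka- … -ish around the stem, so the same rule applies.
So luvog → kaluvogish.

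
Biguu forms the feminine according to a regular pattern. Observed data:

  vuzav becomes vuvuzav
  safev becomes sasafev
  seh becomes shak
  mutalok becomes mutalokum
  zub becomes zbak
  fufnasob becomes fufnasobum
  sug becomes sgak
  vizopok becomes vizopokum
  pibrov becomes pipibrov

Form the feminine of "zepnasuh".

zepnasuhum

zub and fufnasob both end in -b yet inflect differently (zbak, fufnasobum), so the final letter is not what conditions the rule; the number of vowels is.
"zepnasuh" has 3 vowels. The stems with 3 vowels (fufnasob → fufnasobum, mutalok → mutalokum, vizopok → vizopokum) add -um.
So zepnasuh → zepnasuhum.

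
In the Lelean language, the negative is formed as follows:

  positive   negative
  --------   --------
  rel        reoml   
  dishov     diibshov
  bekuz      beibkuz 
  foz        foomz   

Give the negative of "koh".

koomh

foz and bekuz both end in -z yet inflect differently (foomz, beibkuz), so the final letter is not what conditions the rule; the number of vowels is.
"koh" has 1 vowel. The stems with 1 vowel (foz → foomz, rel → reoml) insert -om- after the first vowel.
So koh → koomh.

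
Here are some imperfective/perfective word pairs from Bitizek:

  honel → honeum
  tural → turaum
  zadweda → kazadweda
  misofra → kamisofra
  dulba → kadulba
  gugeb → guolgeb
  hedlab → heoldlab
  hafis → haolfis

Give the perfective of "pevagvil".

tural and zadweda both have last vowel 'a' yet inflect differently (turaum, kazadweda), so the last vowel is not what conditions the rule; the final letter is.
"pevagvil" ends in -l. The stems ending in -l (honel → honeum, tural → turaum) drop the final letter and add -um.
The other patterns: stems ending in -a add the prefix ka-; stems ending in -b or -s insert -ol- after the first vowel.
So pevagvil → pevagvium.

pevagvium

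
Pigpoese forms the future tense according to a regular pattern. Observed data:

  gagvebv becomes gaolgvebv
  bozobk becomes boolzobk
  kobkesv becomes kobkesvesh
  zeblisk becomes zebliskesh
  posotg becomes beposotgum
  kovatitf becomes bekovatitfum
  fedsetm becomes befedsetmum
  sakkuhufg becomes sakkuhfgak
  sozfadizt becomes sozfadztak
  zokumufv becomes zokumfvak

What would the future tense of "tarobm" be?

taolrobm

gagvebv and kobkesv both end in -v yet inflect differently (gaolgvebv, kobkesvesh), so the final letter is not what conditions the rule; the second-to-last letter is.
"tarobm" has second-to-last letter 'b'. The stems whose second-to-last letter is 'b' (gagvebv → gaolgvebv, bozobk → boolzobk) insert -ol- after the first vowel.
The other patterns: stems whose second-to-last letter is 's' add -esh; stems whose second-to-last letter is 't' add be- … -um around the stem; stems whose second-to-last letter is 'f' or 'z' delete the last vowel and add -ak.
So tarobm → taolrobm.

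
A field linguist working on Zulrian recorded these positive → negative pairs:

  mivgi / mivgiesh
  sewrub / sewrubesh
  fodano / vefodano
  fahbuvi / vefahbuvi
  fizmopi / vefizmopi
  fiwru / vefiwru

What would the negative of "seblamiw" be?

"seblamiw" begins with s-. The one such stem in the data (sewrub → sewrubesh) adds -esh, so the same rule applies.
So seblamiw → seblamiwesh.

seblamiwesh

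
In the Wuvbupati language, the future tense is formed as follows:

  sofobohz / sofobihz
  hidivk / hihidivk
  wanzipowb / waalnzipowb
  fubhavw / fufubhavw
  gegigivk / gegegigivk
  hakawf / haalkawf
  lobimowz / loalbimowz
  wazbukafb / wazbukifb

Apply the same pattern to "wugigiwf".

"wugigiwf" has second-to-last letter 'w'. The stems whose second-to-last letter is 'w' (hakawf → haalkawf, lobimowz → loalbimowz, wanzipowb → waalnzipowb) insert -al- after the first vowel.
The other patterns: stems whose second-to-last letter is 'v' repeat the first consonant+vowel as a prefix; stems whose second-to-last letter is 'f' or 'h' change the last vowel to 'i'.
So wugigiwf → wualgigiwf.

wualgigiwf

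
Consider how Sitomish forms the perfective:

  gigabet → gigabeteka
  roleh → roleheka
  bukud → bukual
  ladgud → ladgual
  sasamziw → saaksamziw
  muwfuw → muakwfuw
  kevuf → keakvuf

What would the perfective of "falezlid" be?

"falezlid" ends in -d. The stems ending in -d (bukud → bukual, ladgud → ladgual) drop the final letter and add -al.
So falezlid → falezlial.

falezlial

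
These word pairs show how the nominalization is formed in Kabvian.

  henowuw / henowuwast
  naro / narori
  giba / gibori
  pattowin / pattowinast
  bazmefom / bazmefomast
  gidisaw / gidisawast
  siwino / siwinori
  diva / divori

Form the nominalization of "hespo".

"hespo" ends in a vowel. The stems ending in a vowel (diva → divori, naro → narori, siwino → siwinori) drop the final letter and add -ori.
The other pattern: stems ending in a consonant add -ast.
So hespo → hespori.

hespori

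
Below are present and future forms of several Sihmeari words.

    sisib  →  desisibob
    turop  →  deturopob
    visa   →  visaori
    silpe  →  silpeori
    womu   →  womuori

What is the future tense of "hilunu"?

silpe and sisib both begin with s- yet inflect differently (silpeori, desisibob), so the first letter is not what conditions the rule; whether the stem ends in a vowel or a consonant is.
"hilunu" ends in a vowel. The stems ending in a vowel (visa → visaori, womu → womuori, silpe → silpeori) add -ori.
The other pattern: stems ending in a consonant add de- … -ob around the stem.
So hilunu → hilunuori.

hilunuori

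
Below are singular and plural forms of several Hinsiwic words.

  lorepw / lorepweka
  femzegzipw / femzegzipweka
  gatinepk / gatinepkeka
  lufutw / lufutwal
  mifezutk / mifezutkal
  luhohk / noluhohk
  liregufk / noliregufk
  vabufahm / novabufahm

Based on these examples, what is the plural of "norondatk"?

norondatkal

"norondatk" has second-to-last letter 't'. The stems whose second-to-last letter is 't' (lufutw → lufutwal, mifezutk → mifezutkal) add -al.
So norondatk → norondatkal.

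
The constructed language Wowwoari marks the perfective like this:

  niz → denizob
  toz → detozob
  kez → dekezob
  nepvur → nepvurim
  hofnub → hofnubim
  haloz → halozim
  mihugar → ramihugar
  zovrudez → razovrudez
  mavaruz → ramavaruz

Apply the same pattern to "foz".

defozob

niz and haloz both end in -z yet inflect differently (denizob, halozim), so the final letter is not what conditions the rule; the number of vowels is.
"foz" has 1 vowel. The stems with 1 vowel (niz → denizob, toz → detozob, kez → dekezob) add de- … -ob around the stem.
So foz → defozob.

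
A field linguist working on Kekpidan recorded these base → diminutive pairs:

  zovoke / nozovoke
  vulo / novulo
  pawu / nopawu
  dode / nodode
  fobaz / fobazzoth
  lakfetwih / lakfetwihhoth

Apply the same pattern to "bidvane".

nobidvane

vulo and fobaz both have 2 vowels yet inflect differently (novulo, fobazzoth), so the number of vowels is not what conditions the rule; whether the stem ends in a vowel or a consonant is.
"bidvane" ends in a vowel. The stems ending in a vowel (zovoke → nozovoke, vulo → novulo, pawu → nopawu) add the prefix no-.
The other pattern: stems ending in a consonant double the final consonant and add -oth.
So bidvane → nobidvane.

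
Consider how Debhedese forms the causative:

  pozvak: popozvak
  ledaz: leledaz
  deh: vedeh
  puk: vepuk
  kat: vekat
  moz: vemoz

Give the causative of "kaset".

pozvak and puk both end in -k yet inflect differently (popozvak, vepuk), so the final letter is not what conditions the rule; the number of vowels is.
"kaset" has 2 vowels. The stems with 2 vowels (pozvak → popozvak, ledaz → leledaz) repeat the first consonant+vowel as a prefix.
So kaset → kakaset.

kakaset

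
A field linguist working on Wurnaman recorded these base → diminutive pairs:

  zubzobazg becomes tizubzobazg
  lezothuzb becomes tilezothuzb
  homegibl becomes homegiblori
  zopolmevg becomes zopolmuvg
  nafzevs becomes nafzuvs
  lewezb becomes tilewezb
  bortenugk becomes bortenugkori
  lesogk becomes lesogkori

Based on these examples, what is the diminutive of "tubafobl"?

tubafoblori

zopolmevg and zubzobazg both end in -g yet inflect differently (zopolmuvg, tizubzobazg), so the final letter is not what conditions the rule; the second-to-last letter is.
"tubafobl" has second-to-last letter 'b'. The one such stem in the data (homegibl → homegiblori) adds -ori, so the same rule applies.
So tubafobl → tubafoblori.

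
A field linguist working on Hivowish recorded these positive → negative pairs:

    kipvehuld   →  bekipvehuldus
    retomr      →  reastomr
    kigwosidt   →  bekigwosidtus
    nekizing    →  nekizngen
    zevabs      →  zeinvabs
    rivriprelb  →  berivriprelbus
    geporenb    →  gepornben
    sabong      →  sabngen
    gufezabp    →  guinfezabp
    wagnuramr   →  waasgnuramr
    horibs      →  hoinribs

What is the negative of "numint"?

"numint" has second-to-last letter 'n'. The stems whose second-to-last letter is 'n' (geporenb → gepornben, sabong → sabngen, nekizing → nekizngen) delete the last vowel and add -en.
The other patterns: stems whose second-to-last letter is 'b' insert -in- after the first vowel; stems whose second-to-last letter is 'm' insert -as- after the first vowel; stems whose second-to-last letter is 'd' or 'l' add be- … -us around the stem.
So numint → numnten.

numnten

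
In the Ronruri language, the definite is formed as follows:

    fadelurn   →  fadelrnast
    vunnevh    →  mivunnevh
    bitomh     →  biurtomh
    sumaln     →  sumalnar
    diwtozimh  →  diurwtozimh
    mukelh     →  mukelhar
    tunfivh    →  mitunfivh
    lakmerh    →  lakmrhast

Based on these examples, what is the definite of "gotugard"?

gotugrdast

"gotugard" has second-to-last letter 'r'. The stems whose second-to-last letter is 'r' (fadelurn → fadelrnast, lakmerh → lakmrhast) delete the last vowel and add -ast.
So gotugard → gotugrdast.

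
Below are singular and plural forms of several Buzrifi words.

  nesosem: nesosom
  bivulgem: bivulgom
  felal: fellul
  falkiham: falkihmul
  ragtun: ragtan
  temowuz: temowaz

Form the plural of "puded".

nesosem and falkiham both end in -m yet inflect differently (nesosom, falkihmul), so the final letter is not what conditions the rule; the last vowel is.
"puded" has last vowel 'e'. The stems whose last vowel is 'e' (nesosem → nesosom, bivulgem → bivulgom) change the last vowel to 'o'.
So puded → pudod.

pudod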